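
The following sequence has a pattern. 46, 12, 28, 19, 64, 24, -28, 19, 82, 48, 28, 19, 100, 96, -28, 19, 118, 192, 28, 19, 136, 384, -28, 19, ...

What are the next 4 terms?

Read the sequence 4 terms at a time; column i is its own pattern.
Track A is 46, 64, 82, 100, 118, 136, which is arithmetic, step +18.
Track B is 12, 24, 48, 96, 192, 384, which is a geometric progression (common ratio 2).
Track C is 28, -28, 28, -28, 28, -28, which is alternating ±28.
Track D is 19, 19, 19, 19, 19, 19, which is constant 19.
Term 25 comes from track A (its 7th entry): 154.
Position 26 → track B, term 7 = 768.
Position 27 → track C, term 7 = 28.
Position 28 falls in track D as its term 7, giving 19.

154, 768, 28, 19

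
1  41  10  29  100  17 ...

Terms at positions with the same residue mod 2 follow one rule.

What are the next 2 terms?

Split by position mod 2 into 2 tracks.
Subsequence A is 1, 10, 100, which is powers 10^0, 10^1, 10^2, ….
Subsequence B is 41, 29, 17, which is linear: a_n = 53 − 12·n.
Position 7 falls in subsequence A as its term 4, giving 1000.
Term 8 comes from subsequence B (its 4th entry): 5.

1000, 5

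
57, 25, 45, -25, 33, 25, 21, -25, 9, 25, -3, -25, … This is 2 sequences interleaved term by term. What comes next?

-15

The terms cycle through 2 interleaved subsequences.
Track A = 57, 45, 33, 21, 9, -3: linear: a_n = 69 − 12·n.
Track B = 25, -25, 25, -25, 25, -25: oscillating between 25 and -25.
The 13th slot belongs to track A; its 7th term is -15.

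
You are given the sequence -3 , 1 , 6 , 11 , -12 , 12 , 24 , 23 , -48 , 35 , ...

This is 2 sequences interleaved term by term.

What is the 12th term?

58

The terms cycle through 2 interleaved subsequences.
Subsequence A: -3, 6, -12, 24, -48 — multiplying by -2 each time.
Subsequence B: 1, 11, 12, 23, 35 — a Fibonacci-like recurrence a_n = a_{n-1} + a_{n-2}.
Position 12 falls in subsequence B as its term 6, giving 58.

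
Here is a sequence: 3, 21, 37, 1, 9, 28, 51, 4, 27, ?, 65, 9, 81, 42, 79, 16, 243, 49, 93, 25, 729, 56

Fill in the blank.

Read the sequence 4 terms at a time; column i is its own pattern.
Stream A: 3, 9, 27, 81, 243, 729. Powers of 3.
Stream B: 21, 28, ?, 42, 49, 56. Arithmetic, step +7.
Stream C: 37, 51, 65, 79, 93. Adding 14 each time.
Stream D: 1, 4, 9, 16, 25. The squares 1², 2², 3², ….
The gap is stream B's term 3; the rule gives 35.

35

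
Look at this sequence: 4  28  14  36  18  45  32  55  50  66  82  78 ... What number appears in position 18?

120

Taking every 2nd term gives 2 separate tracks.
Track A is 4, 14, 18, 32, 50, 82, which is a Fibonacci-like recurrence a_n = a_{n-1} + a_{n-2}.
Track B is 28, 36, 45, 55, 66, 78, which is triangular numbers n(n+1)/2 for n = 7, 8, ….
Term 18 comes from track B (its 9th entry): 120.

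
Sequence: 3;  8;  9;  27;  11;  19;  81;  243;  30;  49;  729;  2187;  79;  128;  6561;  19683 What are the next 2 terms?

207, 335

Reading positions in blocks of 4 reveals the pattern AABB — 2 tracks woven together.
Track A = 3, 8, 11, 19, 30, 49, 79, 128: each term equals the sum of the previous two.
Track B = 9, 27, 81, 243, 729, 2187, 6561, 19683: powers of 3.
Term 17 comes from track A (its 9th entry): 207.
Position 18 → track A, term 10 = 335.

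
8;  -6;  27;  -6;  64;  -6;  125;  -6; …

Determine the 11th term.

The terms cycle through 2 interleaved subsequences.
Stream A is 8, 27, 64, 125, which is perfect cubes starting at 2³.
Stream B is -6, -6, -6, -6, which is the constant sequence -6.
Term 11 comes from stream A (its 6th entry): 343.

343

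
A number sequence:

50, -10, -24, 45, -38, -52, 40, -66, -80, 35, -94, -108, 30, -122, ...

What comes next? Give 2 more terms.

Reading positions in blocks of 3 reveals the pattern ABB — 2 tracks woven together.
Track A: 50, 45, 40, 35, 30 — linear: a_n = 55 − 5·n.
Track B: -10, -24, -38, -52, -66, -80, -94, -108, -122 — subtracting 14 each time.
Position 15 falls in track B as its term 10, giving -136.
Position 16 falls in track A as its term 6, giving 25.

-136, 25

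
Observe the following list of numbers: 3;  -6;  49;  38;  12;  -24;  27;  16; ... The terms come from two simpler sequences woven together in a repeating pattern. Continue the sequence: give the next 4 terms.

48, -96, 5, -6

Reading positions in blocks of 4 reveals the pattern AABB — 2 tracks woven together.
Track A: 3, -6, 12, -24 (a geometric progression (common ratio -2)).
Track B: 49, 38, 27, 16 (arithmetic with common difference −11).
The 9th slot belongs to track A; its 5th term is 48.
Position 10 falls in track A as its term 6, giving -96.
Position 11 → track B, term 5 = 5.
Term 12 comes from track B (its 6th entry): -6.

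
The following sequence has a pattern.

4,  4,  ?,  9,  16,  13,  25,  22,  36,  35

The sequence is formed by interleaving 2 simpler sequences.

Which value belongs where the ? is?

The terms cycle through 2 interleaved subsequences.
Stream A = 4, ?, 16, 25, 36: perfect squares starting at 2².
Stream B = 4, 9, 13, 22, 35: Fibonacci-style (each term is the sum of the two before it).
The gap is stream A's term 2; the rule gives 9.

9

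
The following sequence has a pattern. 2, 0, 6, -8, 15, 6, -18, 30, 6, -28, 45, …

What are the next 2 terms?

Split by position mod 3 into 3 tracks.
Stream A = 2, -8, -18, -28: arithmetic, step −10.
Stream B = 0, 15, 30, 45: linear: a_n = -15 + 15·n.
Stream C = 6, 6, 6: the constant sequence 6.
Position 12 → stream C, term 4 = 6.
Term 13 comes from stream A (its 5th entry): -38.

6, -38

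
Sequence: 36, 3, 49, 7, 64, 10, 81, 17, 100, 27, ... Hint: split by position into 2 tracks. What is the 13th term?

Taking every 2nd term gives 2 separate tracks.
Subsequence A is 36, 49, 64, 81, 100, which is consecutive squares n² from n = 6.
Subsequence B is 3, 7, 10, 17, 27, which is a Fibonacci-like recurrence a_n = a_{n-1} + a_{n-2}.
The 13th slot belongs to subsequence A; its 7th term is 144.

144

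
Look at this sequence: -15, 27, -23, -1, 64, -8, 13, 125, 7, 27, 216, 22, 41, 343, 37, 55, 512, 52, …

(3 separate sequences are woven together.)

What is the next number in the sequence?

69

Split by position mod 3: positions 1, 4, 7, … form one track, and each other residue class forms its own.
Track A = -15, -1, 13, 27, 41, 55: linear: a_n = -29 + 14·n.
Track B = 27, 64, 125, 216, 343, 512: perfect cubes starting at 3³.
Track C = -23, -8, 7, 22, 37, 52: arithmetic, step +15.
Term 19 comes from track A (its 7th entry): 69.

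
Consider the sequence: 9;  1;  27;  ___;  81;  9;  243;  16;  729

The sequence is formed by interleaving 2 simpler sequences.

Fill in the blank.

4

Split by position mod 2 into 2 tracks.
Track A: 9, 27, 81, 243, 729 — successive powers of 3.
Track B: 1, ?, 9, 16 — the squares 1², 2², 3², ….
The gap is track B's term 2; the rule gives 4.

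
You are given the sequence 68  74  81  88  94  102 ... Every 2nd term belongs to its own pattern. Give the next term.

Taking every 2nd term gives 2 separate tracks.
Track A: 68, 81, 94 — linear: a_n = 55 + 13·n.
Track B: 74, 88, 102 — adding 14 each time.
Position 7 → track A, term 4 = 107.

107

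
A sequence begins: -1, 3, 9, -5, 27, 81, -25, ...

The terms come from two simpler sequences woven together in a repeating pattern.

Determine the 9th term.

Positions follow the repeating pattern ABB; grouping by letter gives 2 tracks.
Track A = -1, -5, -25: a geometric progression (common ratio 5).
Track B = 3, 9, 27, 81: powers 3^1, 3^2, 3^3, ….
The 9th slot belongs to track B; its 6th term is 729.

729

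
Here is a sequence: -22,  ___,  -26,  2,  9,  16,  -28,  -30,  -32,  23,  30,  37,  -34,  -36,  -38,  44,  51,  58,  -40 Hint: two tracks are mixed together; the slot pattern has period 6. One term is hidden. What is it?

-24

The slot pattern repeats as AAABBB (period 6), so there are 2 interleaved tracks.
Track A: -22, ?, -26, -28, -30, -32, -34, -36, -38, -40. Linear: a_n = -20 − 2·n.
Track B: 2, 9, 16, 23, 30, 37, 44, 51, 58. Linear: a_n = -5 + 7·n.
Filling track A at index 2 by its rule yields -24.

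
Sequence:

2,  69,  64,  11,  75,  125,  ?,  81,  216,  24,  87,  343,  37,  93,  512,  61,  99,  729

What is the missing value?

13

Split by position mod 3 into 3 tracks.
Track A: 2, 11, ?, 24, 37, 61 — Fibonacci-style (each term is the sum of the two before it).
Track B: 69, 75, 81, 87, 93, 99 — arithmetic with common difference +6.
Track C: 64, 125, 216, 343, 512, 729 — the cubes 4³, 5³, 6³, ….
The gap is track A's term 3; the rule gives 13.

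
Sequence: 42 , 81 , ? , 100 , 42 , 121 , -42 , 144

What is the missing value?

-42

The terms cycle through 2 interleaved subsequences.
Track A = 42, ?, 42, -42: alternating ±42.
Track B = 81, 100, 121, 144: the squares 9², 10², 11², ….
So the missing entry in track A is -42.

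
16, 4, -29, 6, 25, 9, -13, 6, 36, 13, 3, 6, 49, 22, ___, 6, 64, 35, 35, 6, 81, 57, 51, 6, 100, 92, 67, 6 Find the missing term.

19

Split by position mod 4 into 4 tracks.
Track A is 16, 25, 36, 49, 64, 81, 100, which is consecutive squares n² from n = 4.
Track B is 4, 9, 13, 22, 35, 57, 92, which is a Fibonacci-like recurrence a_n = a_{n-1} + a_{n-2}.
Track C is -29, -13, 3, ?, 35, 51, 67, which is linear: a_n = -45 + 16·n.
Track D is 6, 6, 6, 6, 6, 6, 6, which is the constant sequence 6.
So the missing entry in track C is 19.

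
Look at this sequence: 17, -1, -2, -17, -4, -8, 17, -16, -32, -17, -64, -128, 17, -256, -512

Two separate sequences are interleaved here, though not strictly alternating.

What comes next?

-17

Positions follow the repeating pattern ABB; grouping by letter gives 2 tracks.
Subsequence A = 17, -17, 17, -17, 17: the oscillation 17·(−1)^(n+1).
Subsequence B = -1, -2, -4, -8, -16, -32, -64, -128, -256, -512: geometric, ×2 each step.
Position 16 falls in subsequence A as its term 6, giving -17.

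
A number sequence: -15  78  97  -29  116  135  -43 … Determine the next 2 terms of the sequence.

The slot pattern repeats as ABB (period 3), so there are 2 interleaved tracks.
Stream A: -15, -29, -43 — arithmetic with common difference −14.
Stream B: 78, 97, 116, 135 — linear: a_n = 59 + 19·n.
Position 8 → stream B, term 5 = 154.
Position 9 → stream B, term 6 = 173.

154, 173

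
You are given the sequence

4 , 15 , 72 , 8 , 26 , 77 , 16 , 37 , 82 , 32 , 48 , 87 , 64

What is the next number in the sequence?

59

Split by position mod 3: positions 1, 4, 7, … form one track, and each other residue class forms its own.
Track A: 4, 8, 16, 32, 64 — powers 2^2, 2^3, 2^4, ….
Track B: 15, 26, 37, 48 — arithmetic, step +11.
Track C: 72, 77, 82, 87 — linear: a_n = 67 + 5·n.
Position 14 → track B, term 5 = 59.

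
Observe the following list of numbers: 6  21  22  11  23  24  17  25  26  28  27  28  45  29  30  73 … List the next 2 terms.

31, 32

Positions follow the repeating pattern ABB; grouping by letter gives 2 tracks.
Track A = 6, 11, 17, 28, 45, 73: a Fibonacci-like recurrence a_n = a_{n-1} + a_{n-2}.
Track B = 21, 22, 23, 24, 25, 26, 27, 28, 29, 30: arithmetic with common difference +1.
Position 17 falls in track B as its term 11, giving 31.
Term 18 comes from track B (its 12th entry): 32.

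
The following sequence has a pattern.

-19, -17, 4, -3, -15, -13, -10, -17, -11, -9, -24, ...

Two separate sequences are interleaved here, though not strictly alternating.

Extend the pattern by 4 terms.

The slot pattern repeats as AABB (period 4), so there are 2 interleaved tracks.
Track A: -19, -17, -15, -13, -11, -9. Linear: a_n = -21 + 2·n.
Track B: 4, -3, -10, -17, -24. Arithmetic, step −7.
The 12th slot belongs to track B; its 6th term is -31.
Position 13 falls in track A as its term 7, giving -7.
Term 14 comes from track A (its 8th entry): -5.
Term 15 comes from track B (its 7th entry): -38.

-31, -7, -5, -38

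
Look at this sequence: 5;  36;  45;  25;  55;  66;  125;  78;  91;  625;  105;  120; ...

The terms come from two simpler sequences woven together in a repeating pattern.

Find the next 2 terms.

3125, 136

Positions follow the repeating pattern ABB; grouping by letter gives 2 tracks.
Track A: 5, 25, 125, 625 (powers 5^1, 5^2, 5^3, …).
Track B: 36, 45, 55, 66, 78, 91, 105, 120 (the triangular numbers T_8, T_9, …).
Term 13 comes from track A (its 5th entry): 3125.
Position 14 falls in track B as its term 9, giving 136.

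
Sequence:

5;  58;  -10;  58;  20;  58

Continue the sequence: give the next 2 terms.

The terms cycle through 2 interleaved subsequences.
Track A is 5, -10, 20, which is geometric, ×-2 each step.
Track B is 58, 58, 58, which is the constant sequence 58.
Position 7 falls in track A as its term 4, giving -40.
Position 8 → track B, term 4 = 58.

-40, 58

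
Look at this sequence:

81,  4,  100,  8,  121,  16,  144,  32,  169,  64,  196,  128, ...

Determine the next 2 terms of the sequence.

225, 256

Taking every 2nd term gives 2 separate tracks.
Track A: 81, 100, 121, 144, 169, 196 — consecutive squares n² from n = 9.
Track B: 4, 8, 16, 32, 64, 128 — powers 2^2, 2^3, 2^4, ….
Position 13 falls in track A as its term 7, giving 225.
Position 14 → track B, term 7 = 256.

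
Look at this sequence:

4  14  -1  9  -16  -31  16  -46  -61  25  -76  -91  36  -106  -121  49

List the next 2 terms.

Reading positions in blocks of 3 reveals the pattern ABB — 2 tracks woven together.
Track A: 4, 9, 16, 25, 36, 49 (consecutive squares n² from n = 2).
Track B: 14, -1, -16, -31, -46, -61, -76, -91, -106, -121 (subtracting 15 each time).
The 17th slot belongs to track B; its 11th term is -136.
Term 18 comes from track B (its 12th entry): -151.

-136, -151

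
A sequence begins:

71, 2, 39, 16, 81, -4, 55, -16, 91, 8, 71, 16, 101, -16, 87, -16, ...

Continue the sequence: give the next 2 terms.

Split by position mod 4 into 4 tracks.
Track A: 71, 81, 91, 101 — arithmetic, step +10.
Track B: 2, -4, 8, -16 — multiplying by -2 each time.
Track C: 39, 55, 71, 87 — arithmetic with common difference +16.
Track D: 16, -16, 16, -16 — the oscillation 16·(−1)^(n+1).
Term 17 comes from track A (its 5th entry): 111.
Position 18 → track B, term 5 = 32.

111, 32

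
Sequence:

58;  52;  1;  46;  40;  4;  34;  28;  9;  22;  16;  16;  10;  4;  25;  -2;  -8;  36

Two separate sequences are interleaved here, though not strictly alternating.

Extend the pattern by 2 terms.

-14, -20

The slot pattern repeats as AAB (period 3), so there are 2 interleaved tracks.
Track A = 58, 52, 46, 40, 34, 28, 22, 16, 10, 4, -2, -8: subtracting 6 each time.
Track B = 1, 4, 9, 16, 25, 36: consecutive squares n² from n = 1.
Term 19 comes from track A (its 13th entry): -14.
Position 20 → track A, term 14 = -20.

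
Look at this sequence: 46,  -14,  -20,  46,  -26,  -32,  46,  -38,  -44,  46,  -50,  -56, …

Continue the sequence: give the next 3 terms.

The slot pattern repeats as ABB (period 3), so there are 2 interleaved tracks.
Track A: 46, 46, 46, 46. Always 46.
Track B: -14, -20, -26, -32, -38, -44, -50, -56. Arithmetic, step −6.
The 13th slot belongs to track A; its 5th term is 46.
Position 14 falls in track B as its term 9, giving -62.
Term 15 comes from track B (its 10th entry): -68.

46, -62, -68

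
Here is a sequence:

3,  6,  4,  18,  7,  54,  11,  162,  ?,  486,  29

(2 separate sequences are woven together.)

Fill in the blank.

18

Taking every 2nd term gives 2 separate tracks.
Subsequence A: 3, 4, 7, 11, ?, 29. A Fibonacci-like recurrence a_n = a_{n-1} + a_{n-2}.
Subsequence B: 6, 18, 54, 162, 486. Geometric, ×3 each step.
The gap is subsequence A's term 5; the rule gives 18.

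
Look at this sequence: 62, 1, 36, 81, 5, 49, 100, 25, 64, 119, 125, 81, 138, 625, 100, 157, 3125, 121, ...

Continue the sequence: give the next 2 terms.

176, 15625

Read the sequence 3 terms at a time; column i is its own pattern.
Stream A: 62, 81, 100, 119, 138, 157 — arithmetic with common difference +19.
Stream B: 1, 5, 25, 125, 625, 3125 — powers 5^0, 5^1, 5^2, ….
Stream C: 36, 49, 64, 81, 100, 121 — consecutive squares n² from n = 6.
Term 19 comes from stream A (its 7th entry): 176.
Position 20 falls in stream B as its term 7, giving 15625.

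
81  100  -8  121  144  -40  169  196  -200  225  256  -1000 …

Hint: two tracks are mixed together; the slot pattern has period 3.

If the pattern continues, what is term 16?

361

Positions follow the repeating pattern AAB; grouping by letter gives 2 tracks.
Track A = 81, 100, 121, 144, 169, 196, 225, 256: the squares 9², 10², 11², ….
Track B = -8, -40, -200, -1000: geometric with ratio 5.
The 16th slot belongs to track A; its 11th term is 361.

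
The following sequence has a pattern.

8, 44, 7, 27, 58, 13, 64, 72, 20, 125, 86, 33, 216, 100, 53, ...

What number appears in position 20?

Taking every 3rd term gives 3 separate tracks.
Track A: 8, 27, 64, 125, 216 — perfect cubes starting at 2³.
Track B: 44, 58, 72, 86, 100 — arithmetic, step +14.
Track C: 7, 13, 20, 33, 53 — Fibonacci-style (each term is the sum of the two before it).
Term 20 comes from track B (its 7th entry): 128.

128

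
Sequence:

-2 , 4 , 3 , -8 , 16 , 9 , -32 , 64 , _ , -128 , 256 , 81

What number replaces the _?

Positions follow the repeating pattern AAB; grouping by letter gives 2 tracks.
Track A: -2, 4, -8, 16, -32, 64, -128, 256 (multiplying by -2 each time).
Track B: 3, 9, ?, 81 (powers 3^1, 3^2, 3^3, …).
The gap is track B's term 3; the rule gives 27.

27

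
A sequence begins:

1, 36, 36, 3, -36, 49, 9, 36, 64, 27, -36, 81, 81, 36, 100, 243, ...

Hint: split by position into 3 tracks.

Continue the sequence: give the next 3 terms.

Split by position mod 3: positions 1, 4, 7, … form one track, and each other residue class forms its own.
Track A = 1, 3, 9, 27, 81, 243: successive powers of 3.
Track B = 36, -36, 36, -36, 36: oscillating between 36 and -36.
Track C = 36, 49, 64, 81, 100: the squares 6², 7², 8², ….
Position 17 → track B, term 6 = -36.
The 18th slot belongs to track C; its 6th term is 121.
Position 19 → track A, term 7 = 729.

-36, 121, 729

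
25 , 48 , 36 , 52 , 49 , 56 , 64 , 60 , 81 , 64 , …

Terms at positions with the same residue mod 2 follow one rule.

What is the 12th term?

Odd-indexed and even-indexed terms follow separate rules.
Track A: 25, 36, 49, 64, 81. Perfect squares starting at 5².
Track B: 48, 52, 56, 60, 64. Arithmetic with common difference +4.
Position 12 falls in track B as its term 6, giving 68.

68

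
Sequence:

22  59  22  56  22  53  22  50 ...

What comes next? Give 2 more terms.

Taking every 2nd term gives 2 separate tracks.
Track A: 22, 22, 22, 22 — always 22.
Track B: 59, 56, 53, 50 — arithmetic, step −3.
Position 9 → track A, term 5 = 22.
Term 10 comes from track B (its 5th entry): 47.

22, 47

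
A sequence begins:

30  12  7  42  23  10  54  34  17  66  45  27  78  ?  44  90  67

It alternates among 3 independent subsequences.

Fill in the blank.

56

Read the sequence 3 terms at a time; column i is its own pattern.
Track A = 30, 42, 54, 66, 78, 90: linear: a_n = 18 + 12·n.
Track B = 12, 23, 34, 45, ?, 67: adding 11 each time.
Track C = 7, 10, 17, 27, 44: each term equals the sum of the previous two.
The gap is track B's term 5; the rule gives 56.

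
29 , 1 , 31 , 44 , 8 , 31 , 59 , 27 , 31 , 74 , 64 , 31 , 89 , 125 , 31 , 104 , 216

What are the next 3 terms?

31, 119, 343

Split by position mod 3 into 3 tracks.
Stream A: 29, 44, 59, 74, 89, 104. Arithmetic, step +15.
Stream B: 1, 8, 27, 64, 125, 216. Consecutive cubes n³ from n = 1.
Stream C: 31, 31, 31, 31, 31. Always 31.
The 18th slot belongs to stream C; its 6th term is 31.
The 19th slot belongs to stream A; its 7th term is 119.
Position 20 falls in stream B as its term 7, giving 343.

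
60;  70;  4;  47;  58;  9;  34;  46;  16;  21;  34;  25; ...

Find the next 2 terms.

Split by position mod 3: positions 1, 4, 7, … form one track, and each other residue class forms its own.
Subsequence A: 60, 47, 34, 21. Linear: a_n = 73 − 13·n.
Subsequence B: 70, 58, 46, 34. Arithmetic, step −12.
Subsequence C: 4, 9, 16, 25. Perfect squares starting at 2².
Position 13 → subsequence A, term 5 = 8.
Term 14 comes from subsequence B (its 5th entry): 22.

8, 22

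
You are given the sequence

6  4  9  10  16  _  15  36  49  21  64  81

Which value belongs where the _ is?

Positions follow the repeating pattern ABB; grouping by letter gives 2 tracks.
Track A is 6, 10, 15, 21, which is the triangular numbers T_3, T_4, ….
Track B is 4, 9, 16, ?, 36, 49, 64, 81, which is perfect squares starting at 2².
Filling track B at index 4 by its rule yields 25.

25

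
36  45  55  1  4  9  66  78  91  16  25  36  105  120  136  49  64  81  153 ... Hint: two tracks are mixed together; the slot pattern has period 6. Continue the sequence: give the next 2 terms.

171, 190

Positions follow the repeating pattern AAABBB; grouping by letter gives 2 tracks.
Track A is 36, 45, 55, 66, 78, 91, 105, 120, 136, 153, which is triangular numbers starting at T_8.
Track B is 1, 4, 9, 16, 25, 36, 49, 64, 81, which is consecutive squares n² from n = 1.
Position 20 → track A, term 11 = 171.
Position 21 falls in track A as its term 12, giving 190.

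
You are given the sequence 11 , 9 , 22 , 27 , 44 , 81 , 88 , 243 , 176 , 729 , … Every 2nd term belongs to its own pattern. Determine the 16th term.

The terms cycle through 2 interleaved subsequences.
Track A is 11, 22, 44, 88, 176, which is multiplying by 2 each time.
Track B is 9, 27, 81, 243, 729, which is powers 3^2, 3^3, 3^4, ….
Position 16 falls in track B as its term 8, giving 19683.

19683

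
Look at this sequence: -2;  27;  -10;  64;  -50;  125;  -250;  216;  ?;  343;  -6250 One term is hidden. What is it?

-1250

Odd-indexed and even-indexed terms follow separate rules.
Track A = -2, -10, -50, -250, ?, -6250: a geometric progression (common ratio 5).
Track B = 27, 64, 125, 216, 343: the cubes 3³, 4³, 5³, ….
Filling track A at index 5 by its rule yields -1250.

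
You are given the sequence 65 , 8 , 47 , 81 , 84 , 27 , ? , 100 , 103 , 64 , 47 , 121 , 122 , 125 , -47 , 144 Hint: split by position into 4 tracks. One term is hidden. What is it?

-47

Taking every 4th term gives 4 separate tracks.
Track A = 65, 84, 103, 122: arithmetic with common difference +19.
Track B = 8, 27, 64, 125: consecutive cubes n³ from n = 2.
Track C = 47, ?, 47, -47: alternating ±47.
Track D = 81, 100, 121, 144: the squares 9², 10², 11², ….
Track C's pattern makes the blank -47.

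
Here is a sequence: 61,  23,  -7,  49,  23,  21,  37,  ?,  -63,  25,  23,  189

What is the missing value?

The terms cycle through 3 interleaved subsequences.
Track A: 61, 49, 37, 25 (linear: a_n = 73 − 12·n).
Track B: 23, 23, ?, 23 (always 23).
Track C: -7, 21, -63, 189 (a geometric progression (common ratio -3)).
Track B's pattern makes the blank 23.

23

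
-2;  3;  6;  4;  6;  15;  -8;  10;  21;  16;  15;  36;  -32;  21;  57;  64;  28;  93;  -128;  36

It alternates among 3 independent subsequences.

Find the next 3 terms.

Split by position mod 3: positions 1, 4, 7, … form one track, and each other residue class forms its own.
Subsequence A: -2, 4, -8, 16, -32, 64, -128 — geometric, ×-2 each step.
Subsequence B: 3, 6, 10, 15, 21, 28, 36 — the triangular numbers T_2, T_3, ….
Subsequence C: 6, 15, 21, 36, 57, 93 — Fibonacci-style (each term is the sum of the two before it).
Position 21 → subsequence C, term 7 = 150.
Position 22 → subsequence A, term 8 = 256.
The 23rd slot belongs to subsequence B; its 8th term is 45.

150, 256, 45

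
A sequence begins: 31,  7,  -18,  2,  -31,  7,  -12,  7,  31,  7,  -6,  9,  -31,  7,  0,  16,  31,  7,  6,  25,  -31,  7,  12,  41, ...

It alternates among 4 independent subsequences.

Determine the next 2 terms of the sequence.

Read the sequence 4 terms at a time; column i is its own pattern.
Subsequence A: 31, -31, 31, -31, 31, -31 — the oscillation 31·(−1)^(n+1).
Subsequence B: 7, 7, 7, 7, 7, 7 — constant 7.
Subsequence C: -18, -12, -6, 0, 6, 12 — arithmetic with common difference +6.
Subsequence D: 2, 7, 9, 16, 25, 41 — each term equals the sum of the previous two.
The 25th slot belongs to subsequence A; its 7th term is 31.
The 26th slot belongs to subsequence B; its 7th term is 7.

31, 7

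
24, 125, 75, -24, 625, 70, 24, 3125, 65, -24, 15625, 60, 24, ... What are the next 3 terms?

78125, 55, -24

Read the sequence 3 terms at a time; column i is its own pattern.
Stream A: 24, -24, 24, -24, 24 — the oscillation 24·(−1)^(n+1).
Stream B: 125, 625, 3125, 15625 — powers 5^3, 5^4, 5^5, ….
Stream C: 75, 70, 65, 60 — arithmetic with common difference −5.
The 14th slot belongs to stream B; its 5th term is 78125.
Term 15 comes from stream C (its 5th entry): 55.
The 16th slot belongs to stream A; its 6th term is -24.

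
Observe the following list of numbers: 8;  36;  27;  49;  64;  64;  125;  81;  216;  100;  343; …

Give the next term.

121

The terms cycle through 2 interleaved subsequences.
Subsequence A: 8, 27, 64, 125, 216, 343. Perfect cubes starting at 2³.
Subsequence B: 36, 49, 64, 81, 100. The squares 6², 7², 8², ….
The 12th slot belongs to subsequence B; its 6th term is 121.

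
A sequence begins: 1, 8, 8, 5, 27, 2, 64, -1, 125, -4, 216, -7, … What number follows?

Positions 1, 3, 5, … form one subsequence and positions 2, 4, 6, … form another.
Track A: 1, 8, 27, 64, 125, 216 (the cubes 1³, 2³, 3³, …).
Track B: 8, 5, 2, -1, -4, -7 (linear: a_n = 11 − 3·n).
Position 13 falls in track A as its term 7, giving 343.

343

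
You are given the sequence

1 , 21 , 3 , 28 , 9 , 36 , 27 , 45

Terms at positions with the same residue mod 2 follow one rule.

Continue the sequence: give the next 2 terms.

Split by position mod 2 into 2 tracks.
Track A: 1, 3, 9, 27 — powers of 3.
Track B: 21, 28, 36, 45 — triangular numbers n(n+1)/2 for n = 6, 7, ….
The 9th slot belongs to track A; its 5th term is 81.
Term 10 comes from track B (its 5th entry): 55.

81, 55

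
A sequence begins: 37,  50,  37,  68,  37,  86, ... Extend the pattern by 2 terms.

Positions 1, 3, 5, … form one subsequence and positions 2, 4, 6, … form another.
Stream A is 37, 37, 37, which is constant 37.
Stream B is 50, 68, 86, which is adding 18 each time.
Term 7 comes from stream A (its 4th entry): 37.
The 8th slot belongs to stream B; its 4th term is 104.

37, 104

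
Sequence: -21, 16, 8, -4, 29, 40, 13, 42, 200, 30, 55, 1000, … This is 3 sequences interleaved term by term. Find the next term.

47

Split by position mod 3: positions 1, 4, 7, … form one track, and each other residue class forms its own.
Subsequence A: -21, -4, 13, 30. Arithmetic, step +17.
Subsequence B: 16, 29, 42, 55. Linear: a_n = 3 + 13·n.
Subsequence C: 8, 40, 200, 1000. Multiplying by 5 each time.
Position 13 falls in subsequence A as its term 5, giving 47.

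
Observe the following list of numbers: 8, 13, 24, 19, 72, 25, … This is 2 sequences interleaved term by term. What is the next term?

Taking every 2nd term gives 2 separate tracks.
Subsequence A: 8, 24, 72. Geometric, ×3 each step.
Subsequence B: 13, 19, 25. Arithmetic with common difference +6.
Term 7 comes from subsequence A (its 4th entry): 216.

216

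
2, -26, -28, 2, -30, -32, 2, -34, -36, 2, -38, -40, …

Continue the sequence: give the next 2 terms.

Reading positions in blocks of 3 reveals the pattern ABB — 2 tracks woven together.
Stream A: 2, 2, 2, 2 (always 2).
Stream B: -26, -28, -30, -32, -34, -36, -38, -40 (arithmetic with common difference −2).
The 13th slot belongs to stream A; its 5th term is 2.
Term 14 comes from stream B (its 9th entry): -42.

2, -42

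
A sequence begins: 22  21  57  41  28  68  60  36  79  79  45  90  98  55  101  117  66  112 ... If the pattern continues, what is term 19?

136

The terms cycle through 3 interleaved subsequences.
Stream A: 22, 41, 60, 79, 98, 117 (arithmetic, step +19).
Stream B: 21, 28, 36, 45, 55, 66 (triangular numbers starting at T_6).
Stream C: 57, 68, 79, 90, 101, 112 (arithmetic, step +11).
Term 19 comes from stream A (its 7th entry): 136.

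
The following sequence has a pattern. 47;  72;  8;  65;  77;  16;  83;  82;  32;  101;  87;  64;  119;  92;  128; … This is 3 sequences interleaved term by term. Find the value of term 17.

Read the sequence 3 terms at a time; column i is its own pattern.
Track A is 47, 65, 83, 101, 119, which is arithmetic with common difference +18.
Track B is 72, 77, 82, 87, 92, which is arithmetic with common difference +5.
Track C is 8, 16, 32, 64, 128, which is a geometric progression (common ratio 2).
Position 17 → track B, term 6 = 97.

97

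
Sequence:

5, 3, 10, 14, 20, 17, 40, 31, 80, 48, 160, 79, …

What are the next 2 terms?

Odd-indexed and even-indexed terms follow separate rules.
Track A: 5, 10, 20, 40, 80, 160. Geometric, ×2 each step.
Track B: 3, 14, 17, 31, 48, 79. A Fibonacci-like recurrence a_n = a_{n-1} + a_{n-2}.
The 13th slot belongs to track A; its 7th term is 320.
The 14th slot belongs to track B; its 7th term is 127.

320, 127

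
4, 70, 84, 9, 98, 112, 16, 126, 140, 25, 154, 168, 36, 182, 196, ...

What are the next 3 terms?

The slot pattern repeats as ABB (period 3), so there are 2 interleaved tracks.
Subsequence A = 4, 9, 16, 25, 36: the squares 2², 3², 4², ….
Subsequence B = 70, 84, 98, 112, 126, 140, 154, 168, 182, 196: arithmetic with common difference +14.
Position 16 → subsequence A, term 6 = 49.
Position 17 → subsequence B, term 11 = 210.
The 18th slot belongs to subsequence B; its 12th term is 224.

49, 210, 224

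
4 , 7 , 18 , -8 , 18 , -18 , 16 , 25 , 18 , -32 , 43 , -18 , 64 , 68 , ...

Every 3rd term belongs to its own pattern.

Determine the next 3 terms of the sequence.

The terms cycle through 3 interleaved subsequences.
Subsequence A: 4, -8, 16, -32, 64 (multiplying by -2 each time).
Subsequence B: 7, 18, 25, 43, 68 (Fibonacci-style (each term is the sum of the two before it)).
Subsequence C: 18, -18, 18, -18 (the oscillation 18·(−1)^(n+1)).
Position 15 → subsequence C, term 5 = 18.
The 16th slot belongs to subsequence A; its 6th term is -128.
Position 17 → subsequence B, term 6 = 111.

18, -128, 111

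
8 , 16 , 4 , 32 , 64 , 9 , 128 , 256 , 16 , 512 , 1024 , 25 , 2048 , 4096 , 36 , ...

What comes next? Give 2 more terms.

8192, 16384

The slot pattern repeats as AAB (period 3), so there are 2 interleaved tracks.
Track A: 8, 16, 32, 64, 128, 256, 512, 1024, 2048, 4096 — geometric with ratio 2.
Track B: 4, 9, 16, 25, 36 — the squares 2², 3², 4², ….
Term 16 comes from track A (its 11th entry): 8192.
The 17th slot belongs to track A; its 12th term is 16384.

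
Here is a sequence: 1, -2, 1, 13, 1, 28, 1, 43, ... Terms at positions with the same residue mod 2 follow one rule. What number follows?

1

Positions 1, 3, 5, … form one subsequence and positions 2, 4, 6, … form another.
Subsequence A is 1, 1, 1, 1, which is the constant sequence 1.
Subsequence B is -2, 13, 28, 43, which is linear: a_n = -17 + 15·n.
Term 9 comes from subsequence A (its 5th entry): 1.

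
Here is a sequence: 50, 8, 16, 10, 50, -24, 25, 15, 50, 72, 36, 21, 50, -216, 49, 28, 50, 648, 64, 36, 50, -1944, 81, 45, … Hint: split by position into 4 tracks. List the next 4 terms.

50, 5832, 100, 55

Split by position mod 4: positions 1, 5, 9, … form one track, and each other residue class forms its own.
Track A: 50, 50, 50, 50, 50, 50. The constant sequence 50.
Track B: 8, -24, 72, -216, 648, -1944. Geometric, ×-3 each step.
Track C: 16, 25, 36, 49, 64, 81. Consecutive squares n² from n = 4.
Track D: 10, 15, 21, 28, 36, 45. Triangular numbers starting at T_4.
Position 25 falls in track A as its term 7, giving 50.
Term 26 comes from track B (its 7th entry): 5832.
Position 27 → track C, term 7 = 100.
Term 28 comes from track D (its 7th entry): 55.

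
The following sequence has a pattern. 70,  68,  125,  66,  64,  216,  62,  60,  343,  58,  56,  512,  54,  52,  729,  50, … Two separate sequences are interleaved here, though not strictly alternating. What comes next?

Reading positions in blocks of 3 reveals the pattern AAB — 2 tracks woven together.
Track A = 70, 68, 66, 64, 62, 60, 58, 56, 54, 52, 50: arithmetic with common difference −2.
Track B = 125, 216, 343, 512, 729: perfect cubes starting at 5³.
Position 17 → track A, term 12 = 48.

48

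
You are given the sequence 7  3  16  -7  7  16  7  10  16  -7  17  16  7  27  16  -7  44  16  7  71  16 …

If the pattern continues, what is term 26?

Split by position mod 3 into 3 tracks.
Track A = 7, -7, 7, -7, 7, -7, 7: alternating ±7.
Track B = 3, 7, 10, 17, 27, 44, 71: each term equals the sum of the previous two.
Track C = 16, 16, 16, 16, 16, 16, 16: constant 16.
Position 26 → track B, term 9 = 186.

186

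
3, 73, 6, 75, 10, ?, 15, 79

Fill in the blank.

Taking every 2nd term gives 2 separate tracks.
Subsequence A: 3, 6, 10, 15 (triangular numbers starting at T_2).
Subsequence B: 73, 75, ?, 79 (linear: a_n = 71 + 2·n).
Filling subsequence B at index 3 by its rule yields 77.

77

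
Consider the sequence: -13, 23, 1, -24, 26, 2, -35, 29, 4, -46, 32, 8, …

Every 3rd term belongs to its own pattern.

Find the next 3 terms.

Taking every 3rd term gives 3 separate tracks.
Stream A: -13, -24, -35, -46 — subtracting 11 each time.
Stream B: 23, 26, 29, 32 — adding 3 each time.
Stream C: 1, 2, 4, 8 — geometric with ratio 2.
The 13th slot belongs to stream A; its 5th term is -57.
The 14th slot belongs to stream B; its 5th term is 35.
The 15th slot belongs to stream C; its 5th term is 16.

-57, 35, 16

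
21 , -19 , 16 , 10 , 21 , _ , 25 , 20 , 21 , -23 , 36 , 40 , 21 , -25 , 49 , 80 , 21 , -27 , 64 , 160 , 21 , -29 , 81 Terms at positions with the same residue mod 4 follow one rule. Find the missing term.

-21

Read the sequence 4 terms at a time; column i is its own pattern.
Track A: 21, 21, 21, 21, 21, 21. The constant sequence 21.
Track B: -19, ?, -23, -25, -27, -29. Linear: a_n = -17 − 2·n.
Track C: 16, 25, 36, 49, 64, 81. Perfect squares starting at 4².
Track D: 10, 20, 40, 80, 160. Geometric with ratio 2.
The gap is track B's term 2; the rule gives -21.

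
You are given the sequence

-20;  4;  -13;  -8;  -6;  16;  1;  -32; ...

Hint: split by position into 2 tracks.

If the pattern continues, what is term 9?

Positions 1, 3, 5, … form one subsequence and positions 2, 4, 6, … form another.
Subsequence A: -20, -13, -6, 1 — adding 7 each time.
Subsequence B: 4, -8, 16, -32 — geometric, ×-2 each step.
Position 9 → subsequence A, term 5 = 8.

8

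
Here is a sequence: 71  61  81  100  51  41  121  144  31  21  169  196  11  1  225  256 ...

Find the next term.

The slot pattern repeats as AABB (period 4), so there are 2 interleaved tracks.
Subsequence A: 71, 61, 51, 41, 31, 21, 11, 1 — subtracting 10 each time.
Subsequence B: 81, 100, 121, 144, 169, 196, 225, 256 — the squares 9², 10², 11², ….
Position 17 falls in subsequence A as its term 9, giving -9.

-9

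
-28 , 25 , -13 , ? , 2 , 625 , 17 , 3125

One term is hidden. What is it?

Odd-indexed and even-indexed terms follow separate rules.
Stream A = -28, -13, 2, 17: arithmetic with common difference +15.
Stream B = 25, ?, 625, 3125: powers of 5.
So the missing entry in stream B is 125.

125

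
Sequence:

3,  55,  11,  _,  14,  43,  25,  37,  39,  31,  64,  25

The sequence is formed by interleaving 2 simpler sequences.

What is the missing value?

49

Positions 1, 3, 5, … form one subsequence and positions 2, 4, 6, … form another.
Track A = 3, 11, 14, 25, 39, 64: each term equals the sum of the previous two.
Track B = 55, ?, 43, 37, 31, 25: subtracting 6 each time.
Track B's pattern makes the blank 49.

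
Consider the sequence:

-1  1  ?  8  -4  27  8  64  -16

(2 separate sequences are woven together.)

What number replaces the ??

2

Positions 1, 3, 5, … form one subsequence and positions 2, 4, 6, … form another.
Subsequence A: -1, ?, -4, 8, -16. Multiplying by -2 each time.
Subsequence B: 1, 8, 27, 64. Perfect cubes starting at 1³.
The gap is subsequence A's term 2; the rule gives 2.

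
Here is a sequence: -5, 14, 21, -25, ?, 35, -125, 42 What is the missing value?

The slot pattern repeats as ABB (period 3), so there are 2 interleaved tracks.
Track A: -5, -25, -125. Geometric with ratio 5.
Track B: 14, 21, ?, 35, 42. Adding 7 each time.
Filling track B at index 3 by its rule yields 28.

28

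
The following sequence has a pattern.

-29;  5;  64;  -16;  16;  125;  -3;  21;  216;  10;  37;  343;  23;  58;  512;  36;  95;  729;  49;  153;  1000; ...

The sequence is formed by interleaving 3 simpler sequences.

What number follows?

The terms cycle through 3 interleaved subsequences.
Track A: -29, -16, -3, 10, 23, 36, 49 — adding 13 each time.
Track B: 5, 16, 21, 37, 58, 95, 153 — a Fibonacci-like recurrence a_n = a_{n-1} + a_{n-2}.
Track C: 64, 125, 216, 343, 512, 729, 1000 — the cubes 4³, 5³, 6³, ….
The 22nd slot belongs to track A; its 8th term is 62.

62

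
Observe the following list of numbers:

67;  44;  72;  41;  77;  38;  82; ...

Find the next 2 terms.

35, 87

Odd-indexed and even-indexed terms follow separate rules.
Subsequence A: 67, 72, 77, 82 (arithmetic, step +5).
Subsequence B: 44, 41, 38 (subtracting 3 each time).
The 8th slot belongs to subsequence B; its 4th term is 35.
The 9th slot belongs to subsequence A; its 5th term is 87.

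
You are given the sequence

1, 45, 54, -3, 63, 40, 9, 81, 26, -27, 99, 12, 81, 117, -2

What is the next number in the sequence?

-243

Taking every 3rd term gives 3 separate tracks.
Subsequence A is 1, -3, 9, -27, 81, which is geometric, ×-3 each step.
Subsequence B is 45, 63, 81, 99, 117, which is adding 18 each time.
Subsequence C is 54, 40, 26, 12, -2, which is arithmetic, step −14.
Term 16 comes from subsequence A (its 6th entry): -243.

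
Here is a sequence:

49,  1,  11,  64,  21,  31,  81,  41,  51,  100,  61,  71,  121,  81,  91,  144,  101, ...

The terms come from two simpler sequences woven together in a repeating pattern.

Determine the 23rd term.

141

Positions follow the repeating pattern ABB; grouping by letter gives 2 tracks.
Track A = 49, 64, 81, 100, 121, 144: the squares 7², 8², 9², ….
Track B = 1, 11, 21, 31, 41, 51, 61, 71, 81, 91, 101: linear: a_n = -9 + 10·n.
The 23rd slot belongs to track B; its 15th term is 141.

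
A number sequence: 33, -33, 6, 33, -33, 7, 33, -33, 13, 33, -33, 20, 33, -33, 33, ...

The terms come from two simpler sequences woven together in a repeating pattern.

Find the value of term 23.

Reading positions in blocks of 3 reveals the pattern AAB — 2 tracks woven together.
Stream A: 33, -33, 33, -33, 33, -33, 33, -33, 33, -33 — the oscillation 33·(−1)^(n+1).
Stream B: 6, 7, 13, 20, 33 — each term equals the sum of the previous two.
The 23rd slot belongs to stream A; its 16th term is -33.

-33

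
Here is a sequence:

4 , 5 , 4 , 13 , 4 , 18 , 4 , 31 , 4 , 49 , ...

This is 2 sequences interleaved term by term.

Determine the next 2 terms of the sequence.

Odd-indexed and even-indexed terms follow separate rules.
Stream A: 4, 4, 4, 4, 4. Constant 4.
Stream B: 5, 13, 18, 31, 49. Each term equals the sum of the previous two.
Term 11 comes from stream A (its 6th entry): 4.
Position 12 falls in stream B as its term 6, giving 80.

4, 80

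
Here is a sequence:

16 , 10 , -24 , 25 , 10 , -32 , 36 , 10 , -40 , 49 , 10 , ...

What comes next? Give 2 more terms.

Read the sequence 3 terms at a time; column i is its own pattern.
Stream A: 16, 25, 36, 49 — the squares 4², 5², 6², ….
Stream B: 10, 10, 10, 10 — the constant sequence 10.
Stream C: -24, -32, -40 — subtracting 8 each time.
Position 12 → stream C, term 4 = -48.
Position 13 falls in stream A as its term 5, giving 64.

-48, 64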